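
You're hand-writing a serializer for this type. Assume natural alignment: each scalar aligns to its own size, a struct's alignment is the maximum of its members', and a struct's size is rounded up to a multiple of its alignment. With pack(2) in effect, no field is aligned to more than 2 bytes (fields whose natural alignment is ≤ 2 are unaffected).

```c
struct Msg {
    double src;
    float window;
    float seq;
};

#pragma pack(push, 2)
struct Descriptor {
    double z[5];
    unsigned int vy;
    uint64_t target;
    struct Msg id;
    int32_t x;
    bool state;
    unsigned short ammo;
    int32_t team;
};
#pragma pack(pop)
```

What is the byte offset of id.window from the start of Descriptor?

60

Msg: @0: src [8B, align 8] → 8; @8: window [4B, align 4] → 12; @12: seq [4B, align 4] → 16; size 16, align 8
@0: z [40B, align 2] → 40
@40: vy [4B, align 2] → 44
@44: target [8B, align 2] → 52
@52: id [16B, align 2] → 68
within Msg: window at 8
52 + 8 = 60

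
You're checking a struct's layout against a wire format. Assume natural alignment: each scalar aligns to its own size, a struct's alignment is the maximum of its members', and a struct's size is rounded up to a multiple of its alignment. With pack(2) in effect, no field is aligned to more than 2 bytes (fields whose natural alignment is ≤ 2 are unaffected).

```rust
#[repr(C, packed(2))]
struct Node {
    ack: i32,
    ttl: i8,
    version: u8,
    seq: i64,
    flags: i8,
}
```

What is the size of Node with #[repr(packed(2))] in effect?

0..4  ack  (4B, 2-aligned)
4..5  ttl  (1B, 1-aligned)
5..6  version  (1B, 1-aligned)
6..14  seq  (8B, 2-aligned)
14..15  flags  (1B, 1-aligned)
15..16  -- tail padding (1B)
sizeof = 16, alignof = 2

16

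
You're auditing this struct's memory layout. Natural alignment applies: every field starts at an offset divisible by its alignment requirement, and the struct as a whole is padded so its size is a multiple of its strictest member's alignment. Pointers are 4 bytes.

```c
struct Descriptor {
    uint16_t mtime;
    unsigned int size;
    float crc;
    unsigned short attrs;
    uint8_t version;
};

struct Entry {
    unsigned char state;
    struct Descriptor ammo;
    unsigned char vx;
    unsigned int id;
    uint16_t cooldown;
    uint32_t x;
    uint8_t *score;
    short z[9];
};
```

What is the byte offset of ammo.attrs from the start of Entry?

16

Descriptor: mtime at 0 (size 2, align 2) → ends 2; pad 2 to align 4 for size; size at 4 (size 4, align 4) → ends 8; crc at 8 (size 4, align 4) → ends 12; attrs at 12 (size 2, align 2) → ends 14; version at 14 (size 1, align 1) → ends 15; tail pad 1 to reach multiple of 4; total 16 bytes, alignment 4
state at 0 (size 1, align 1) → ends 1
pad 3 to align 4 for ammo
ammo at 4 (size 16, align 4) → ends 20
within Descriptor: attrs at 12
4 + 12 = 16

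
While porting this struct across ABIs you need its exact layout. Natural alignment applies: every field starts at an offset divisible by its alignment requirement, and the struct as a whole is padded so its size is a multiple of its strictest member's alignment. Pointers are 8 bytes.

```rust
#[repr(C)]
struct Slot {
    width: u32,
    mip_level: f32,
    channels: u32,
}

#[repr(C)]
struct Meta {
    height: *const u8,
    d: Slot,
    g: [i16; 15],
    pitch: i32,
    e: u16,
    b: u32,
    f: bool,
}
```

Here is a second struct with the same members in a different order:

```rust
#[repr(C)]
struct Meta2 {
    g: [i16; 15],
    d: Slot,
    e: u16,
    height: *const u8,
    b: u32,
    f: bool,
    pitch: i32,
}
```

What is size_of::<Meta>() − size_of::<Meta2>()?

Slot: @0: width [4B, align 4] → 4; @4: mip_level [4B, align 4] → 8; @8: channels [4B, align 4] → 12; size 12, align 4
@0: height [8B, align 8] → 8
@8: d [12B, align 4] → 20
@20: g [30B, align 2] → 50
+2 pad (align 4)
@52: pitch [4B, align 4] → 56
@56: e [2B, align 2] → 58
+2 pad (align 4)
@60: b [4B, align 4] → 64
@64: f [1B, align 1] → 65
+7 tail pad (align 8)
size 72, align 8
— Meta2 —
@0: g [30B, align 2] → 30
+2 pad (align 4)
@32: d [12B, align 4] → 44
@44: e [2B, align 2] → 46
+2 pad (align 8)
@48: height [8B, align 8] → 56
@56: b [4B, align 4] → 60
@60: f [1B, align 1] → 61
+3 pad (align 4)
@64: pitch [4B, align 4] → 68
+4 tail pad (align 8)
size 72, align 8
72 − 72 = 0

0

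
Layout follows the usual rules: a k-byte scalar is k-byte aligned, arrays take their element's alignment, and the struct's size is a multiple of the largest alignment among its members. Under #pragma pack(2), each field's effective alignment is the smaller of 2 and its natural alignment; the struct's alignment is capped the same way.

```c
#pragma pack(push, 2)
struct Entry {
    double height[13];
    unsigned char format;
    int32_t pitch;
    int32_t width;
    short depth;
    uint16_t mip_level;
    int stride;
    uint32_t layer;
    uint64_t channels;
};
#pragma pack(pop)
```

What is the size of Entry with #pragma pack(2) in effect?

134

@0: height [104B, align 2] → 104
@104: format [1B, align 1] → 105
+1 pad (align 2)
@106: pitch [4B, align 2] → 110
@110: width [4B, align 2] → 114
@114: depth [2B, align 2] → 116
@116: mip_level [2B, align 2] → 118
@118: stride [4B, align 2] → 122
@122: layer [4B, align 2] → 126
@126: channels [8B, align 2] → 134
size 134, align 2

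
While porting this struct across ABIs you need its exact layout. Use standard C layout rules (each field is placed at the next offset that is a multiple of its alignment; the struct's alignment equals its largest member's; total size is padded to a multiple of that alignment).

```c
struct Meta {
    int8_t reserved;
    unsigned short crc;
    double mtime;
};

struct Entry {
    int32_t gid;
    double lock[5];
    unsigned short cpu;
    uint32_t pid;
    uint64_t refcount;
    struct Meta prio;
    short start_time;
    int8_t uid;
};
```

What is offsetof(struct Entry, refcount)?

Meta: reserved at 0 (size 1, align 1) → ends 1; pad 1 to align 2 for crc; crc at 2 (size 2, align 2) → ends 4; pad 4 to align 8 for mtime; mtime at 8 (size 8, align 8) → ends 16; total 16 bytes, alignment 8
gid at 0 (size 4, align 4) → ends 4
pad 4 to align 8 for lock
lock at 8 (size 40, align 8) → ends 48
cpu at 48 (size 2, align 2) → ends 50
pad 2 to align 4 for pid
pid at 52 (size 4, align 4) → ends 56
refcount at 56 (size 8, align 8) → ends 64

56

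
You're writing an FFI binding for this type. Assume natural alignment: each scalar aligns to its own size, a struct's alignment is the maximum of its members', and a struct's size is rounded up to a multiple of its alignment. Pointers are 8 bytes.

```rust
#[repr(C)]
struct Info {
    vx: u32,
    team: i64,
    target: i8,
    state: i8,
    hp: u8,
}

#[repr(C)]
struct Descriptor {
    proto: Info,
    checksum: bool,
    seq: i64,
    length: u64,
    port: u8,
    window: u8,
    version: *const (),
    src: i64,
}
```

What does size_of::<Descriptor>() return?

Info: 0..4  vx  (4B, 4-aligned); 4..8  -- padding (4B); 8..16  team  (8B, 8-aligned); 16..17  target  (1B, 1-aligned); 17..18  state  (1B, 1-aligned); 18..19  hp  (1B, 1-aligned); 19..24  -- tail padding (5B); sizeof = 24, alignof = 8
0..24  proto  (24B, 8-aligned)
24..25  checksum  (1B, 1-aligned)
25..32  -- padding (7B)
32..40  seq  (8B, 8-aligned)
40..48  length  (8B, 8-aligned)
48..49  port  (1B, 1-aligned)
49..50  window  (1B, 1-aligned)
50..56  -- padding (6B)
56..64  version  (8B, 8-aligned)
64..72  src  (8B, 8-aligned)
sizeof = 72, alignof = 8

72 bytes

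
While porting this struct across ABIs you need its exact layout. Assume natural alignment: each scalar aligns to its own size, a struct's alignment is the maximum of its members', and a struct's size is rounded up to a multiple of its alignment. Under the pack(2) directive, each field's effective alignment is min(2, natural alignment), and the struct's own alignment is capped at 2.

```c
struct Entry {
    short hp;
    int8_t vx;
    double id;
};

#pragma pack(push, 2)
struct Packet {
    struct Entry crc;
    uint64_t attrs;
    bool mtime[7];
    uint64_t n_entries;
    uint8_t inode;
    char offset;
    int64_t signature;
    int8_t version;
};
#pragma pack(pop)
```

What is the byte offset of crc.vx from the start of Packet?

Entry: @0: hp [2B, align 2] → 2; @2: vx [1B, align 1] → 3; +5 pad (align 8); @8: id [8B, align 8] → 16; size 16, align 8
@0: crc [16B, align 2] → 16
within Entry: vx at 2
0 + 2 = 2

2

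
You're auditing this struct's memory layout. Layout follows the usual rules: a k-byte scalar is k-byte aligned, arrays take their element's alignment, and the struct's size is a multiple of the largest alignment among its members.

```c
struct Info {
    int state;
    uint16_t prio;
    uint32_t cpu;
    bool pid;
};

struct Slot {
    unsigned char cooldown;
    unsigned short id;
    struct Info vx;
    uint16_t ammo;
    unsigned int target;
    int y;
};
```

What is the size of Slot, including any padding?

32

Info: 0..4  state  (4B, 4-aligned); 4..6  prio  (2B, 2-aligned); 6..8  -- padding (2B); 8..12  cpu  (4B, 4-aligned); 12..13  pid  (1B, 1-aligned); 13..16  -- tail padding (3B); sizeof = 16, alignof = 4
0..1  cooldown  (1B, 1-aligned)
1..2  -- padding (1B)
2..4  id  (2B, 2-aligned)
4..20  vx  (16B, 4-aligned)
20..22  ammo  (2B, 2-aligned)
22..24  -- padding (2B)
24..28  target  (4B, 4-aligned)
28..32  y  (4B, 4-aligned)
sizeof = 32, alignof = 4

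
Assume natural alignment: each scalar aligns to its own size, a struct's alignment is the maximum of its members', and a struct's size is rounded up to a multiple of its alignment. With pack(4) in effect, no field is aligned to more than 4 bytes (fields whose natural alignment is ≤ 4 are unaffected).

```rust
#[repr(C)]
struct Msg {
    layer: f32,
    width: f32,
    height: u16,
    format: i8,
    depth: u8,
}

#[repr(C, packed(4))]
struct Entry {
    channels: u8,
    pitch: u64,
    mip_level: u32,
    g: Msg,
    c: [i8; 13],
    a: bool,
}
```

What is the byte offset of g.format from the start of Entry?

Msg: layer at 0 (size 4, align 4) → ends 4; width at 4 (size 4, align 4) → ends 8; height at 8 (size 2, align 2) → ends 10; format at 10 (size 1, align 1) → ends 11; depth at 11 (size 1, align 1) → ends 12; total 12 bytes, alignment 4
channels at 0 (size 1, align 1) → ends 1
pad 3 to align 4 for pitch
pitch at 4 (size 8, align 4) → ends 12
mip_level at 12 (size 4, align 4) → ends 16
g at 16 (size 12, align 4) → ends 28
within Msg: format at 10
16 + 10 = 26

26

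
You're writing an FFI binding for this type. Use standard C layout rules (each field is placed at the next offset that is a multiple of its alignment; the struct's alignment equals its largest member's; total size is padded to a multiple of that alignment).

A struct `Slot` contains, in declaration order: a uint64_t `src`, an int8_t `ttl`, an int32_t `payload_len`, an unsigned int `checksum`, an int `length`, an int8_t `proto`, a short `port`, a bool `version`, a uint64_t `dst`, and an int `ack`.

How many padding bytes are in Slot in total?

@0: src [8B, align 8] → 8
@8: ttl [1B, align 1] → 9
+3 pad (align 4)
@12: payload_len [4B, align 4] → 16
@16: checksum [4B, align 4] → 20
@20: length [4B, align 4] → 24
@24: proto [1B, align 1] → 25
+1 pad (align 2)
@26: port [2B, align 2] → 28
@28: version [1B, align 1] → 29
+3 pad (align 8)
@32: dst [8B, align 8] → 40
@40: ack [4B, align 4] → 44
+4 tail pad (align 8)
size 48, align 8
data bytes 37, size 48 → padding 11

11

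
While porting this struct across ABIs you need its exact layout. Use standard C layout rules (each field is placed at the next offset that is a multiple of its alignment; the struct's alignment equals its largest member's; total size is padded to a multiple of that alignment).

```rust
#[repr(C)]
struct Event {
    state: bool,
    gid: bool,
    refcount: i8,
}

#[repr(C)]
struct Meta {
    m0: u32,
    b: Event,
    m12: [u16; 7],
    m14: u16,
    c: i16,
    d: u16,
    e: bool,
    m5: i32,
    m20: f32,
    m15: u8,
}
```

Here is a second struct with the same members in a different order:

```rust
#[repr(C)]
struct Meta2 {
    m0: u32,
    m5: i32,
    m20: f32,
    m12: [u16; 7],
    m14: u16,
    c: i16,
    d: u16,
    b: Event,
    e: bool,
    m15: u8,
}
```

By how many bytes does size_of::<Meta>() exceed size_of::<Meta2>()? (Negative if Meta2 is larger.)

Event: 0..1  state  (1B, 1-aligned); 1..2  gid  (1B, 1-aligned); 2..3  refcount  (1B, 1-aligned); sizeof = 3, alignof = 1
0..4  m0  (4B, 4-aligned)
4..7  b  (3B, 1-aligned)
7..8  -- padding (1B)
8..22  m12  (14B, 2-aligned)
22..24  m14  (2B, 2-aligned)
24..26  c  (2B, 2-aligned)
26..28  d  (2B, 2-aligned)
28..29  e  (1B, 1-aligned)
29..32  -- padding (3B)
32..36  m5  (4B, 4-aligned)
36..40  m20  (4B, 4-aligned)
40..41  m15  (1B, 1-aligned)
41..44  -- tail padding (3B)
sizeof = 44, alignof = 4
— Meta2 —
0..4  m0  (4B, 4-aligned)
4..8  m5  (4B, 4-aligned)
8..12  m20  (4B, 4-aligned)
12..26  m12  (14B, 2-aligned)
26..28  m14  (2B, 2-aligned)
28..30  c  (2B, 2-aligned)
30..32  d  (2B, 2-aligned)
32..35  b  (3B, 1-aligned)
35..36  e  (1B, 1-aligned)
36..37  m15  (1B, 1-aligned)
37..40  -- tail padding (3B)
sizeof = 40, alignof = 4
44 − 40 = 4

4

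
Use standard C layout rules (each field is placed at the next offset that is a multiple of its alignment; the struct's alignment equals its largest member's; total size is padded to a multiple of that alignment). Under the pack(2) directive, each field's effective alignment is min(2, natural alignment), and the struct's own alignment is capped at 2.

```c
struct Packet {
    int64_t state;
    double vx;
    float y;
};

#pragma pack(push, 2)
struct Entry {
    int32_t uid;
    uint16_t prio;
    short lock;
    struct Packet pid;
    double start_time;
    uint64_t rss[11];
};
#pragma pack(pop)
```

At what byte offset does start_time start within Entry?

Packet: 0..8  state  (8B, 8-aligned); 8..16  vx  (8B, 8-aligned); 16..20  y  (4B, 4-aligned); 20..24  -- tail padding (4B); sizeof = 24, alignof = 8
0..4  uid  (4B, 2-aligned)
4..6  prio  (2B, 2-aligned)
6..8  lock  (2B, 2-aligned)
8..32  pid  (24B, 2-aligned)
32..40  start_time  (8B, 2-aligned)

32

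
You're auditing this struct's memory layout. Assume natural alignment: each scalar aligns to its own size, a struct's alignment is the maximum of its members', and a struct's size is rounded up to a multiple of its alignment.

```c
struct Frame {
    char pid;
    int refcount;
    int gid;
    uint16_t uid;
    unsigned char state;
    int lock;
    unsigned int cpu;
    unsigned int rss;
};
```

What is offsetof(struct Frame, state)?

14

0..1  pid  (1B, 1-aligned)
1..4  -- padding (3B)
4..8  refcount  (4B, 4-aligned)
8..12  gid  (4B, 4-aligned)
12..14  uid  (2B, 2-aligned)
14..15  state  (1B, 1-aligned)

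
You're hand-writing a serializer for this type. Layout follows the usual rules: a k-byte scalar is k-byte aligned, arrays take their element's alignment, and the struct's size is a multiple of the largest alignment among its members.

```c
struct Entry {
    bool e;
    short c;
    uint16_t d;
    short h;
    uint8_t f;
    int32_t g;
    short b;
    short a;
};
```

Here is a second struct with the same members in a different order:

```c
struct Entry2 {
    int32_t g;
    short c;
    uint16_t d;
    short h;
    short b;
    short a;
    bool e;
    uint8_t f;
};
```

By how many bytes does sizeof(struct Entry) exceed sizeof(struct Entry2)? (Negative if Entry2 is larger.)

4

@0: e [1B, align 1] → 1
+1 pad (align 2)
@2: c [2B, align 2] → 4
@4: d [2B, align 2] → 6
@6: h [2B, align 2] → 8
@8: f [1B, align 1] → 9
+3 pad (align 4)
@12: g [4B, align 4] → 16
@16: b [2B, align 2] → 18
@18: a [2B, align 2] → 20
size 20, align 4
— Entry2 —
@0: g [4B, align 4] → 4
@4: c [2B, align 2] → 6
@6: d [2B, align 2] → 8
@8: h [2B, align 2] → 10
@10: b [2B, align 2] → 12
@12: a [2B, align 2] → 14
@14: e [1B, align 1] → 15
@15: f [1B, align 1] → 16
size 16, align 4
20 − 16 = 4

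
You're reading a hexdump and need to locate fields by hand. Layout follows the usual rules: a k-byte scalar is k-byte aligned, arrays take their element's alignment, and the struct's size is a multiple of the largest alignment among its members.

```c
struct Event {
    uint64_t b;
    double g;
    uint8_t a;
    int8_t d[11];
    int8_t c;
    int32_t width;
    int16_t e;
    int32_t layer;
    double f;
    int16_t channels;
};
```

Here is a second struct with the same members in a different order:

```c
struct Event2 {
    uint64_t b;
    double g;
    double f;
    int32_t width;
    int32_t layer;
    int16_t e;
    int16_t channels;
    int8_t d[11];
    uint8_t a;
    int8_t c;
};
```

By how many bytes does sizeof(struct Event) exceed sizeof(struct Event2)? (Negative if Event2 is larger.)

@0: b [8B, align 8] → 8
@8: g [8B, align 8] → 16
@16: a [1B, align 1] → 17
@17: d [11B, align 1] → 28
@28: c [1B, align 1] → 29
+3 pad (align 4)
@32: width [4B, align 4] → 36
@36: e [2B, align 2] → 38
+2 pad (align 4)
@40: layer [4B, align 4] → 44
+4 pad (align 8)
@48: f [8B, align 8] → 56
@56: channels [2B, align 2] → 58
+6 tail pad (align 8)
size 64, align 8
— Event2 —
@0: b [8B, align 8] → 8
@8: g [8B, align 8] → 16
@16: f [8B, align 8] → 24
@24: width [4B, align 4] → 28
@28: layer [4B, align 4] → 32
@32: e [2B, align 2] → 34
@34: channels [2B, align 2] → 36
@36: d [11B, align 1] → 47
@47: a [1B, align 1] → 48
@48: c [1B, align 1] → 49
+7 tail pad (align 8)
size 56, align 8
64 − 56 = 8

8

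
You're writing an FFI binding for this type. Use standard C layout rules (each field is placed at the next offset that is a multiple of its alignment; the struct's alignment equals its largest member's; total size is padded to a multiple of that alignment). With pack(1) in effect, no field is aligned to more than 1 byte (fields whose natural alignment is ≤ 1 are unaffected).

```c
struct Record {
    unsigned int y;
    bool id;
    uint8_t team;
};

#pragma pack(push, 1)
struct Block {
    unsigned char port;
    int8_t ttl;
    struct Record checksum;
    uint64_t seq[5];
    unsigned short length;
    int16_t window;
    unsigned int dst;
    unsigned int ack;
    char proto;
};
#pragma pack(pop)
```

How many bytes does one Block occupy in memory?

Record: 0..4  y  (4B, 4-aligned); 4..5  id  (1B, 1-aligned); 5..6  team  (1B, 1-aligned); 6..8  -- tail padding (2B); sizeof = 8, alignof = 4
0..1  port  (1B, 1-aligned)
1..2  ttl  (1B, 1-aligned)
2..10  checksum  (8B, 1-aligned)
10..50  seq  (40B, 1-aligned)
50..52  length  (2B, 1-aligned)
52..54  window  (2B, 1-aligned)
54..58  dst  (4B, 1-aligned)
58..62  ack  (4B, 1-aligned)
62..63  proto  (1B, 1-aligned)
sizeof = 63, alignof = 1

63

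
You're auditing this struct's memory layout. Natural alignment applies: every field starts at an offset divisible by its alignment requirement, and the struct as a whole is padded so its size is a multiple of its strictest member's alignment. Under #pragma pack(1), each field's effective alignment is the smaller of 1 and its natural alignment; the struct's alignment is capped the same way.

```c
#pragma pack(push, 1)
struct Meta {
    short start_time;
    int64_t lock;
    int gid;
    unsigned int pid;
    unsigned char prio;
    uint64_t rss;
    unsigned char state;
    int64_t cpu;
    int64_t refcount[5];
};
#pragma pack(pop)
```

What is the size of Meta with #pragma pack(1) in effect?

76

start_time at 0 (size 2, align 1) → ends 2
lock at 2 (size 8, align 1) → ends 10
gid at 10 (size 4, align 1) → ends 14
pid at 14 (size 4, align 1) → ends 18
prio at 18 (size 1, align 1) → ends 19
rss at 19 (size 8, align 1) → ends 27
state at 27 (size 1, align 1) → ends 28
cpu at 28 (size 8, align 1) → ends 36
refcount at 36 (size 40, align 1) → ends 76
total 76 bytes, alignment 1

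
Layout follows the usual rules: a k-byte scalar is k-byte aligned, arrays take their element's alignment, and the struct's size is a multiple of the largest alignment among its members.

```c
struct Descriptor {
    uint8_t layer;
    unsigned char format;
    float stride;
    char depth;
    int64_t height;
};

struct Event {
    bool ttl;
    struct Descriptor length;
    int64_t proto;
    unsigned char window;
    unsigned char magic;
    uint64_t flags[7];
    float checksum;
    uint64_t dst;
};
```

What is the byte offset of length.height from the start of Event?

Descriptor: layer at 0 (size 1, align 1) → ends 1; format at 1 (size 1, align 1) → ends 2; pad 2 to align 4 for stride; stride at 4 (size 4, align 4) → ends 8; depth at 8 (size 1, align 1) → ends 9; pad 7 to align 8 for height; height at 16 (size 8, align 8) → ends 24; total 24 bytes, alignment 8
ttl at 0 (size 1, align 1) → ends 1
pad 7 to align 8 for length
length at 8 (size 24, align 8) → ends 32
within Descriptor: height at 16
8 + 16 = 24

24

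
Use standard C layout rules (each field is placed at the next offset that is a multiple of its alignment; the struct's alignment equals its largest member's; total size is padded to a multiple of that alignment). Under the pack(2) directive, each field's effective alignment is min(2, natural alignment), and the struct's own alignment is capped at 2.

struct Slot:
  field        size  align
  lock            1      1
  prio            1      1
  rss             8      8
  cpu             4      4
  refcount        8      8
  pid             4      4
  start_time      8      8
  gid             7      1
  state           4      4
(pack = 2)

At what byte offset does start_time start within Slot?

26

@0: lock [1B, align 1] → 1
@1: prio [1B, align 1] → 2
@2: rss [8B, align 2] → 10
@10: cpu [4B, align 2] → 14
@14: refcount [8B, align 2] → 22
@22: pid [4B, align 2] → 26
@26: start_time [8B, align 2] → 34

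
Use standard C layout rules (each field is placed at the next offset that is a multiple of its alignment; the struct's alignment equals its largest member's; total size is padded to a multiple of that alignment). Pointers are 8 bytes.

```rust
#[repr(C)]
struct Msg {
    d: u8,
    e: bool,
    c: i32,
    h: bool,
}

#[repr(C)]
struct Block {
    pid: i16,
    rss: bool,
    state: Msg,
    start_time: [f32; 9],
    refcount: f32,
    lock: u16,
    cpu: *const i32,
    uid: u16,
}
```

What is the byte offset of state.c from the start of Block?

Msg: d at 0 (size 1, align 1) → ends 1; e at 1 (size 1, align 1) → ends 2; pad 2 to align 4 for c; c at 4 (size 4, align 4) → ends 8; h at 8 (size 1, align 1) → ends 9; tail pad 3 to reach multiple of 4; total 12 bytes, alignment 4
pid at 0 (size 2, align 2) → ends 2
rss at 2 (size 1, align 1) → ends 3
pad 1 to align 4 for state
state at 4 (size 12, align 4) → ends 16
within Msg: c at 4
4 + 4 = 8

8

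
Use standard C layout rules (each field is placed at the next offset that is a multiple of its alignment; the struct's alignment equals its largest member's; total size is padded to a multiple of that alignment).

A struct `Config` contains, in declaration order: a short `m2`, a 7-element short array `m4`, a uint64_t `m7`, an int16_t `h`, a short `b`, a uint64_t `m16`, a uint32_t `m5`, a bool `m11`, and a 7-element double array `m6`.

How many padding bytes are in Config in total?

7

m2 at 0 (size 2, align 2) → ends 2
m4 at 2 (size 14, align 2) → ends 16
m7 at 16 (size 8, align 8) → ends 24
h at 24 (size 2, align 2) → ends 26
b at 26 (size 2, align 2) → ends 28
pad 4 to align 8 for m16
m16 at 32 (size 8, align 8) → ends 40
m5 at 40 (size 4, align 4) → ends 44
m11 at 44 (size 1, align 1) → ends 45
pad 3 to align 8 for m6
m6 at 48 (size 56, align 8) → ends 104
total 104 bytes, alignment 8
data bytes 97, size 104 → padding 7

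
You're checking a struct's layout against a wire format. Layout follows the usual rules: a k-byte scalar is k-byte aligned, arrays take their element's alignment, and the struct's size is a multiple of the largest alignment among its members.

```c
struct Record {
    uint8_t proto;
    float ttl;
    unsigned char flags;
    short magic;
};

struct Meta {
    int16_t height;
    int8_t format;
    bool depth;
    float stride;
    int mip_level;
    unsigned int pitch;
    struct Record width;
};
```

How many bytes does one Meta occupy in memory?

Record: @0: proto [1B, align 1] → 1; +3 pad (align 4); @4: ttl [4B, align 4] → 8; @8: flags [1B, align 1] → 9; +1 pad (align 2); @10: magic [2B, align 2] → 12; size 12, align 4
@0: height [2B, align 2] → 2
@2: format [1B, align 1] → 3
@3: depth [1B, align 1] → 4
@4: stride [4B, align 4] → 8
@8: mip_level [4B, align 4] → 12
@12: pitch [4B, align 4] → 16
@16: width [12B, align 4] → 28
size 28, align 4

28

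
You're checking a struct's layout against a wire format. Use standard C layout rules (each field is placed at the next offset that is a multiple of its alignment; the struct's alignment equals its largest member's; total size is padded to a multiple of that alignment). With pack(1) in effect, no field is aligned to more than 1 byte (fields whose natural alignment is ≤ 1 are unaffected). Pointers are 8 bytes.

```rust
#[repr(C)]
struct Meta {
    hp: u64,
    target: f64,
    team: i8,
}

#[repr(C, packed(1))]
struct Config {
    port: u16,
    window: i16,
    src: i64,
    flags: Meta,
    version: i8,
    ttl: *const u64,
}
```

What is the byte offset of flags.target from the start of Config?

20

Meta: 0..8  hp  (8B, 8-aligned); 8..16  target  (8B, 8-aligned); 16..17  team  (1B, 1-aligned); 17..24  -- tail padding (7B); sizeof = 24, alignof = 8
0..2  port  (2B, 1-aligned)
2..4  window  (2B, 1-aligned)
4..12  src  (8B, 1-aligned)
12..36  flags  (24B, 1-aligned)
within Meta: target at 8
12 + 8 = 20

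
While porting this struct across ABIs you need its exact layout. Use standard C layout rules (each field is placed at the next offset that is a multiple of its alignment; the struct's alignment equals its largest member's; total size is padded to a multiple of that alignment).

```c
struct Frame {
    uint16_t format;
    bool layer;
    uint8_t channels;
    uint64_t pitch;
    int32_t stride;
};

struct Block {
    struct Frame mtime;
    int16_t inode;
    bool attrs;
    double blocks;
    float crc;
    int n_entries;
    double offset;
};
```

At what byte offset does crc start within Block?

40

Frame: format at 0 (size 2, align 2) → ends 2; layer at 2 (size 1, align 1) → ends 3; channels at 3 (size 1, align 1) → ends 4; pad 4 to align 8 for pitch; pitch at 8 (size 8, align 8) → ends 16; stride at 16 (size 4, align 4) → ends 20; tail pad 4 to reach multiple of 8; total 24 bytes, alignment 8
mtime at 0 (size 24, align 8) → ends 24
inode at 24 (size 2, align 2) → ends 26
attrs at 26 (size 1, align 1) → ends 27
pad 5 to align 8 for blocks
blocks at 32 (size 8, align 8) → ends 40
crc at 40 (size 4, align 4) → ends 44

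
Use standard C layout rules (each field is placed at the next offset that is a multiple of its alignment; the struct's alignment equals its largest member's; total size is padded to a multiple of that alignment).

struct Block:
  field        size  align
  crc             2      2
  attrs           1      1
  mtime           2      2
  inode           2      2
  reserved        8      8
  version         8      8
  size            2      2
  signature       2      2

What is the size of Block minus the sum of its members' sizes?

5

0..2  crc  (2B, 2-aligned)
2..3  attrs  (1B, 1-aligned)
3..4  -- padding (1B)
4..6  mtime  (2B, 2-aligned)
6..8  inode  (2B, 2-aligned)
8..16  reserved  (8B, 8-aligned)
16..24  version  (8B, 8-aligned)
24..26  size  (2B, 2-aligned)
26..28  signature  (2B, 2-aligned)
28..32  -- tail padding (4B)
sizeof = 32, alignof = 8
data bytes 27, size 32 → padding 5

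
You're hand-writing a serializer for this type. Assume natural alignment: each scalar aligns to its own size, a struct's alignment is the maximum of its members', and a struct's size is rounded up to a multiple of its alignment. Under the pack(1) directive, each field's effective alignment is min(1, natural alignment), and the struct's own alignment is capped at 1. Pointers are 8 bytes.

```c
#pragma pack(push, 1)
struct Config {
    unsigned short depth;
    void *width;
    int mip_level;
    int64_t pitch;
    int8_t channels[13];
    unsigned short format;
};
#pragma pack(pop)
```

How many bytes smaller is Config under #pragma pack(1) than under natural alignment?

natural layout:
  depth at 0 (size 2, align 2) → ends 2
  pad 6 to align 8 for width
  width at 8 (size 8, align 8) → ends 16
  mip_level at 16 (size 4, align 4) → ends 20
  pad 4 to align 8 for pitch
  pitch at 24 (size 8, align 8) → ends 32
  channels at 32 (size 13, align 1) → ends 45
  pad 1 to align 2 for format
  format at 46 (size 2, align 2) → ends 48
  total 48 bytes, alignment 8
packed(1) layout:
  depth at 0 (size 2, align 1) → ends 2
  width at 2 (size 8, align 1) → ends 10
  mip_level at 10 (size 4, align 1) → ends 14
  pitch at 14 (size 8, align 1) → ends 22
  channels at 22 (size 13, align 1) → ends 35
  format at 35 (size 2, align 1) → ends 37
  total 37 bytes, alignment 1
48 − 37 = 11

11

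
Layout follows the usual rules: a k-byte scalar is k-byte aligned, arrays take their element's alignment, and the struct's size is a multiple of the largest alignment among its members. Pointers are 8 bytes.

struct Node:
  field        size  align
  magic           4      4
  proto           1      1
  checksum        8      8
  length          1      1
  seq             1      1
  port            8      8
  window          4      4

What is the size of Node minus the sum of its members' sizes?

magic at 0 (size 4, align 4) → ends 4
proto at 4 (size 1, align 1) → ends 5
pad 3 to align 8 for checksum
checksum at 8 (size 8, align 8) → ends 16
length at 16 (size 1, align 1) → ends 17
seq at 17 (size 1, align 1) → ends 18
pad 6 to align 8 for port
port at 24 (size 8, align 8) → ends 32
window at 32 (size 4, align 4) → ends 36
tail pad 4 to reach multiple of 8
total 40 bytes, alignment 8
data bytes 27, size 40 → padding 13

13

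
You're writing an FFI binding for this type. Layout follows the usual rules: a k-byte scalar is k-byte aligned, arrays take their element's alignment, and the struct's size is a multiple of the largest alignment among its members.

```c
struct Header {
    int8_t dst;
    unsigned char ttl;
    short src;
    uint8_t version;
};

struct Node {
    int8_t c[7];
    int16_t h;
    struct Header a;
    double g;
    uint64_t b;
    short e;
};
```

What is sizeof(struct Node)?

Header: 0..1  dst  (1B, 1-aligned); 1..2  ttl  (1B, 1-aligned); 2..4  src  (2B, 2-aligned); 4..5  version  (1B, 1-aligned); 5..6  -- tail padding (1B); sizeof = 6, alignof = 2
0..7  c  (7B, 1-aligned)
7..8  -- padding (1B)
8..10  h  (2B, 2-aligned)
10..16  a  (6B, 2-aligned)
16..24  g  (8B, 8-aligned)
24..32  b  (8B, 8-aligned)
32..34  e  (2B, 2-aligned)
34..40  -- tail padding (6B)
sizeof = 40, alignof = 8

40 bytes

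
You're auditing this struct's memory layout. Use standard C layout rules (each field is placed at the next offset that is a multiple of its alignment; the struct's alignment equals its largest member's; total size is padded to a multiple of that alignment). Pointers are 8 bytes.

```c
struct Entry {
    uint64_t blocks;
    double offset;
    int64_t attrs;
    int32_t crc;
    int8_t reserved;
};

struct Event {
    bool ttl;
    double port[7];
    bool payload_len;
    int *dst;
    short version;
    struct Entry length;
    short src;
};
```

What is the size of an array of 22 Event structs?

2816

Entry: 0..8  blocks  (8B, 8-aligned); 8..16  offset  (8B, 8-aligned); 16..24  attrs  (8B, 8-aligned); 24..28  crc  (4B, 4-aligned); 28..29  reserved  (1B, 1-aligned); 29..32  -- tail padding (3B); sizeof = 32, alignof = 8
0..1  ttl  (1B, 1-aligned)
1..8  -- padding (7B)
8..64  port  (56B, 8-aligned)
64..65  payload_len  (1B, 1-aligned)
65..72  -- padding (7B)
72..80  dst  (8B, 8-aligned)
80..82  version  (2B, 2-aligned)
82..88  -- padding (6B)
88..120  length  (32B, 8-aligned)
120..122  src  (2B, 2-aligned)
122..128  -- tail padding (6B)
sizeof = 128, alignof = 8
array of 22: 22 × 128 = 2816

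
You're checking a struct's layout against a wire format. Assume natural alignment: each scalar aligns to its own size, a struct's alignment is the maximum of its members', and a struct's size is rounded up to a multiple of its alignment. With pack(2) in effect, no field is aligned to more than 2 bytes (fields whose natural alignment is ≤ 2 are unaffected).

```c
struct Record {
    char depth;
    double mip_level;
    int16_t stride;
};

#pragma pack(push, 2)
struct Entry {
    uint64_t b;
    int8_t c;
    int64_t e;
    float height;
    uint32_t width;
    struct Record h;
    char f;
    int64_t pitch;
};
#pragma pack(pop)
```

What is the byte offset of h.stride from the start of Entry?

42

Record: @0: depth [1B, align 1] → 1; +7 pad (align 8); @8: mip_level [8B, align 8] → 16; @16: stride [2B, align 2] → 18; +6 tail pad (align 8); size 24, align 8
@0: b [8B, align 2] → 8
@8: c [1B, align 1] → 9
+1 pad (align 2)
@10: e [8B, align 2] → 18
@18: height [4B, align 2] → 22
@22: width [4B, align 2] → 26
@26: h [24B, align 2] → 50
within Record: stride at 16
26 + 16 = 42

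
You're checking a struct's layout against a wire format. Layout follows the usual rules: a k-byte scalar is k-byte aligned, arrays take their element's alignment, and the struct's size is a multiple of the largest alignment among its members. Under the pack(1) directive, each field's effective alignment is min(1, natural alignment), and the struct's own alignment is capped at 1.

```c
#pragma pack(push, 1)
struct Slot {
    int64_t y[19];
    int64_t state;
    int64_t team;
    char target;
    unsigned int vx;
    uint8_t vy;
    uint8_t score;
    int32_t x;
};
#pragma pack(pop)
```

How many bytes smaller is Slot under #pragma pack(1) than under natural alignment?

natural layout:
  @0: y [152B, align 8] → 152
  @152: state [8B, align 8] → 160
  @160: team [8B, align 8] → 168
  @168: target [1B, align 1] → 169
  +3 pad (align 4)
  @172: vx [4B, align 4] → 176
  @176: vy [1B, align 1] → 177
  @177: score [1B, align 1] → 178
  +2 pad (align 4)
  @180: x [4B, align 4] → 184
  size 184, align 8
packed(1) layout:
  @0: y [152B, align 1] → 152
  @152: state [8B, align 1] → 160
  @160: team [8B, align 1] → 168
  @168: target [1B, align 1] → 169
  @169: vx [4B, align 1] → 173
  @173: vy [1B, align 1] → 174
  @174: score [1B, align 1] → 175
  @175: x [4B, align 1] → 179
  size 179, align 1
184 − 179 = 5

5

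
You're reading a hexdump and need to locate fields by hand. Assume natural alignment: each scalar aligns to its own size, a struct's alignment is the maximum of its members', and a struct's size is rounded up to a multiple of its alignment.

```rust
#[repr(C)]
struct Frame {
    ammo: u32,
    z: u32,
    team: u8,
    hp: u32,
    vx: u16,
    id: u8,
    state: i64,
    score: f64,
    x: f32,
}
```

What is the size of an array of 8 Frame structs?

ammo at 0 (size 4, align 4) → ends 4
z at 4 (size 4, align 4) → ends 8
team at 8 (size 1, align 1) → ends 9
pad 3 to align 4 for hp
hp at 12 (size 4, align 4) → ends 16
vx at 16 (size 2, align 2) → ends 18
id at 18 (size 1, align 1) → ends 19
pad 5 to align 8 for state
state at 24 (size 8, align 8) → ends 32
score at 32 (size 8, align 8) → ends 40
x at 40 (size 4, align 4) → ends 44
tail pad 4 to reach multiple of 8
total 48 bytes, alignment 8
array of 8: 8 × 48 = 384

384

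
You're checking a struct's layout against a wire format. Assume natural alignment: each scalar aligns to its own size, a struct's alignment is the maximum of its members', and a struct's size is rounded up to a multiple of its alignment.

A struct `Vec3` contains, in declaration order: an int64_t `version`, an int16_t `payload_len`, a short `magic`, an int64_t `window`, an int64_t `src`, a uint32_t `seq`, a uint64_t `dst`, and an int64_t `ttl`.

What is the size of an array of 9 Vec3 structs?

version at 0 (size 8, align 8) → ends 8
payload_len at 8 (size 2, align 2) → ends 10
magic at 10 (size 2, align 2) → ends 12
pad 4 to align 8 for window
window at 16 (size 8, align 8) → ends 24
src at 24 (size 8, align 8) → ends 32
seq at 32 (size 4, align 4) → ends 36
pad 4 to align 8 for dst
dst at 40 (size 8, align 8) → ends 48
ttl at 48 (size 8, align 8) → ends 56
total 56 bytes, alignment 8
array of 9: 9 × 56 = 504

504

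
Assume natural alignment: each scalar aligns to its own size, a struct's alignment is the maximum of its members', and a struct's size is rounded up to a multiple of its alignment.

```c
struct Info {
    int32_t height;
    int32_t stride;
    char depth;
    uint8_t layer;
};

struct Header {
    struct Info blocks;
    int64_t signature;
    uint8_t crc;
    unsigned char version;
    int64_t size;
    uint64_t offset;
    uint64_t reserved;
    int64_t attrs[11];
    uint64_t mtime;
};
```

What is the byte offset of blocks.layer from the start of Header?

Info: 0..4  height  (4B, 4-aligned); 4..8  stride  (4B, 4-aligned); 8..9  depth  (1B, 1-aligned); 9..10  layer  (1B, 1-aligned); 10..12  -- tail padding (2B); sizeof = 12, alignof = 4
0..12  blocks  (12B, 4-aligned)
within Info: layer at 9
0 + 9 = 9

9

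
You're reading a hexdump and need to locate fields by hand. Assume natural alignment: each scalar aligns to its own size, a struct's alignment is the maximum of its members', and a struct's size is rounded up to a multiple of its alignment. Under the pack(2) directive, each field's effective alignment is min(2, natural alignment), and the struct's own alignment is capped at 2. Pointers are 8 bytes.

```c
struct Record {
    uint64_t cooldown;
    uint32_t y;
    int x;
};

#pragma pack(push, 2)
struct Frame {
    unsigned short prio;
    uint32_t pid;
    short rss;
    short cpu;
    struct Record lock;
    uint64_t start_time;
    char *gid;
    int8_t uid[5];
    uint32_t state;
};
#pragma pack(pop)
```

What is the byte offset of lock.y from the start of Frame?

Record: @0: cooldown [8B, align 8] → 8; @8: y [4B, align 4] → 12; @12: x [4B, align 4] → 16; size 16, align 8
@0: prio [2B, align 2] → 2
@2: pid [4B, align 2] → 6
@6: rss [2B, align 2] → 8
@8: cpu [2B, align 2] → 10
@10: lock [16B, align 2] → 26
within Record: y at 8
10 + 8 = 18

18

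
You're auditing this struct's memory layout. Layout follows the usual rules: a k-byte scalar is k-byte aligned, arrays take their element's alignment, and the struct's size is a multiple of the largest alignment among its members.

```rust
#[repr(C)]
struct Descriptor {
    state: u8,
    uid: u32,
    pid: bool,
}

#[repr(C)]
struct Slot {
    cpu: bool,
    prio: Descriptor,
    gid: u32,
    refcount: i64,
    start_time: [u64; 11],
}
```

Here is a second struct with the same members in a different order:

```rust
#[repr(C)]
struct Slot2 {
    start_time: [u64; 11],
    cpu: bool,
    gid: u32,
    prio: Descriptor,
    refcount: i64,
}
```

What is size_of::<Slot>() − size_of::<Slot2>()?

Descriptor: state at 0 (size 1, align 1) → ends 1; pad 3 to align 4 for uid; uid at 4 (size 4, align 4) → ends 8; pid at 8 (size 1, align 1) → ends 9; tail pad 3 to reach multiple of 4; total 12 bytes, alignment 4
cpu at 0 (size 1, align 1) → ends 1
pad 3 to align 4 for prio
prio at 4 (size 12, align 4) → ends 16
gid at 16 (size 4, align 4) → ends 20
pad 4 to align 8 for refcount
refcount at 24 (size 8, align 8) → ends 32
start_time at 32 (size 88, align 8) → ends 120
total 120 bytes, alignment 8
— Slot2 —
start_time at 0 (size 88, align 8) → ends 88
cpu at 88 (size 1, align 1) → ends 89
pad 3 to align 4 for gid
gid at 92 (size 4, align 4) → ends 96
prio at 96 (size 12, align 4) → ends 108
pad 4 to align 8 for refcount
refcount at 112 (size 8, align 8) → ends 120
total 120 bytes, alignment 8
120 − 120 = 0

0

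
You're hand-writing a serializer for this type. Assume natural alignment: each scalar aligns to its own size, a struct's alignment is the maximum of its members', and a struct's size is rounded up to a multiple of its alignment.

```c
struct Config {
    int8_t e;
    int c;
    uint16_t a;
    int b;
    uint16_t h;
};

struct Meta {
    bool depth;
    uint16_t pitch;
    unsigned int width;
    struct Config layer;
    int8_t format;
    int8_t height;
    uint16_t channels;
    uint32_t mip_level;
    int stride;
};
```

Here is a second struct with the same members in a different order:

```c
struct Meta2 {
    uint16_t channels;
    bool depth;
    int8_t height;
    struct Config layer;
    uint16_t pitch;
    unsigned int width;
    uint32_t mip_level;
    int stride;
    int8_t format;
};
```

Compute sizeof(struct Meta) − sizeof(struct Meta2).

-4

Config: 0..1  e  (1B, 1-aligned); 1..4  -- padding (3B); 4..8  c  (4B, 4-aligned); 8..10  a  (2B, 2-aligned); 10..12  -- padding (2B); 12..16  b  (4B, 4-aligned); 16..18  h  (2B, 2-aligned); 18..20  -- tail padding (2B); sizeof = 20, alignof = 4
0..1  depth  (1B, 1-aligned)
1..2  -- padding (1B)
2..4  pitch  (2B, 2-aligned)
4..8  width  (4B, 4-aligned)
8..28  layer  (20B, 4-aligned)
28..29  format  (1B, 1-aligned)
29..30  height  (1B, 1-aligned)
30..32  channels  (2B, 2-aligned)
32..36  mip_level  (4B, 4-aligned)
36..40  stride  (4B, 4-aligned)
sizeof = 40, alignof = 4
— Meta2 —
0..2  channels  (2B, 2-aligned)
2..3  depth  (1B, 1-aligned)
3..4  height  (1B, 1-aligned)
4..24  layer  (20B, 4-aligned)
24..26  pitch  (2B, 2-aligned)
26..28  -- padding (2B)
28..32  width  (4B, 4-aligned)
32..36  mip_level  (4B, 4-aligned)
36..40  stride  (4B, 4-aligned)
40..41  format  (1B, 1-aligned)
41..44  -- tail padding (3B)
sizeof = 44, alignof = 4
40 − 44 = -4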